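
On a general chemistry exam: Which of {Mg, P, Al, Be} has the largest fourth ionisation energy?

After 3 electrons have been removed, what remains? Mg³⁺ is already 1 electron into the core; P³⁺ still has 2 valence electrons; Al³⁺ is the bare [Ne] core; Be³⁺ is already 1 electron into the core.
Core electrons are held far more tightly than valence electrons, so Mg, Al and Be top the IE_4 order.
The numbers (kJ/mol): Mg 10543, P 4964, Al 11577, Be 21007.
Hence IE_4: P < Mg < Al < Be.

Be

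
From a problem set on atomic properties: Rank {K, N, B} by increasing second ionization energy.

B < N < K

The second ionization energy removes an electron from the +1 ion. For each element: K⁺ is the bare [Ar] core; N⁺ still has 4 valence electrons; B⁺ still has 2 valence electrons.
Breaking into a closed-shell core is much more expensive than removing a leftover valence electron — K has the largest IE_2 here.
Valence configurations: N⁺ [He]2s²2p², B⁺ [He]2s².
The numbers (kJ/mol): K 3052, N 2856, B 2427.
Overall IE_2 order: B < N < K.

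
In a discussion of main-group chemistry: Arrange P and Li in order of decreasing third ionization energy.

Li, P

The third ionization energy removes an electron from the +2 ion. For each element: P²⁺ still has 3 valence electrons; Li²⁺ is already 1 electron into the core.
Pulling an electron out of a noble-gas core costs far more than removing a remaining valence electron, so Li sits at the high end of IE_3.
Tabulated IE_3 (kJ/mol): P 2914, Li 11815.
So the third ionization energies run P < Li.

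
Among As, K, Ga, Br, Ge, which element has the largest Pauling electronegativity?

K is in period 4, group 1; Ga is in period 4, group 13; Ge is in period 4, group 14; As is in period 4, group 15; Br is in period 4, group 17.
Electronegativity increases across a period and decreases down a group, tracking effective nuclear charge and atomic size.
All lie in period 4, so electronegativity increases left to right.
The largest Pauling electronegativity among these belongs to Br.

Br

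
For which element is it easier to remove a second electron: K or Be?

Consider each +1 ion: K⁺ is the bare [Ar] core; Be⁺ still has 1 valence electron.
Breaking into a closed-shell core is much more expensive than removing a leftover valence electron — K has the largest IE_2 here.
Tabulated IE_2 (kJ/mol): K 3052, Be 1757.
So the second ionization energies run Be < K.

Be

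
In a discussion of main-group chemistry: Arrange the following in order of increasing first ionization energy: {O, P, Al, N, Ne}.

Al < P < O < N < Ne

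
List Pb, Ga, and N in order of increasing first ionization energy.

N is in period 2, group 15; Ga is in period 4, group 13; Pb is in period 6, group 14.
Across a period the outer electron is held more tightly (higher IE₁); down a group it sits in a higher shell, more shielded, and comes off more easily.
Here both period and group differ, so the two effects have to be weighed against each other.
Pb > Ga: the two effects oppose for this pair; the across-period effect wins (716 vs 579 kJ/mol).
N > Pb: relative to Pb, both the across-period and down-group shifts push N's first ionization energy up.
Tabulated first ionization energy (kJ/mol): N 1402, Ga 579, Pb 716.
So from lowest to highest: Ga < Pb < N.

Ga < Pb < N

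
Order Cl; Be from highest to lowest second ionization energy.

Cl > Be

The second ionization energy removes an electron from the +1 ion. For each element: Cl⁺ still has 6 valence electrons; Be⁺ still has 1 valence electron.
All are still removing valence electrons, so compare the +1 ions as you would atoms: IE_2 generally rises across a period (higher Z_eff) and falls down a group (larger shell), subject to the usual subshell exceptions.
Valence configurations: Cl⁺ [Ne]3s²3p⁴, Be⁺ [He]2s¹.
Approximate IE_2 values (kJ/mol): Cl 2298, Be 1757.
Putting it together, IE_2: Be < Cl.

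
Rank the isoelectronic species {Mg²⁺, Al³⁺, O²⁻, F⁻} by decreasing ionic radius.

O²⁻ > F⁻ > Mg²⁺ > Al³⁺

All of these have 10 electrons, so size is governed by nuclear charge alone: the more protons, the stronger the pull on the same electron cloud, and the smaller the ion.
Nuclear charges: Al³⁺ (Z=13), Mg²⁺ (Z=12), F⁻ (Z=9), O²⁻ (Z=8).
Largest to smallest: O²⁻ > F⁻ > Mg²⁺ > Al³⁺.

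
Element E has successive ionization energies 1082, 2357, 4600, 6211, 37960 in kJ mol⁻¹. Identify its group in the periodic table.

Group 14

Look for the largest jump between consecutive ionization energies: IE5/IE4 ≈ 6.1, far larger than any earlier ratio.
That jump marks the point where a core electron is being removed. So the atom has 4 valence electrons.
A main-group element with 4 valence electrons is in group 14.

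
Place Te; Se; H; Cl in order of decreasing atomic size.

Te > Se > Cl > H

H is in period 1, group 1; Cl is in period 3, group 17; Se is in period 4, group 16; Te is in period 5, group 16.
Across a period the added protons contract the valence shell; down a group each new principal shell makes the atom larger.
These span different periods and groups, so the two trends combine.
Cl > H: the two effects oppose for this pair; the down-group effect wins (99 vs 32 pm).
Se > Cl: both effects reinforce here, so Se is clearly the larger of the two.
Te > Se: they share group 16; the group trend gives Te the larger value.
For reference (pm): H 32, Cl 99, Se 116, Te 136.
So from largest to smallest: Te > Se > Cl > H.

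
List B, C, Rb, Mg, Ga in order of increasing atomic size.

C < B < Ga < Mg < Rb

B is in period 2, group 13; C is in period 2, group 14; Mg is in period 3, group 2; Ga is in period 4, group 13; Rb is in period 5, group 1.
Atomic radius shrinks across a period as nuclear charge pulls the same shell inward, and grows down a group as new shells are added.
Here both period and group differ, so the two effects have to be weighed against each other.
B > C: both are in period 2; the period trend gives B the larger value.
Ga > B: Ga sits below B in group 13, so the down-group effect alone puts Ga larger.
Mg > Ga: the two effects oppose for this pair; the across-period effect wins (139 vs 124 pm).
Rb > Mg: both effects reinforce here, so Rb is clearly the larger of the two.
For reference (pm): B 85, C 75, Mg 139, Ga 124, Rb 210.
So from smallest to largest: C < B < Ga < Mg < Rb.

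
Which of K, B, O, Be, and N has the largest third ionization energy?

Be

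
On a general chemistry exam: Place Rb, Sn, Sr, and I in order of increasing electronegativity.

Rb, Sr, Sn, I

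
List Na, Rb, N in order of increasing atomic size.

N is in period 2, group 15; Na is in period 3, group 1; Rb is in period 5, group 1.
Atomic radius shrinks across a period as nuclear charge pulls the same shell inward, and grows down a group as new shells are added.
These span different periods and groups, so the two trends combine.
Na > N: relative to N, both the across-period and down-group shifts push Na's atomic radius up.
Rb > Na: Rb sits below Na in group 1, so the down-group effect alone puts Rb larger.
Tabulated atomic radius (pm): N 71, Na 155, Rb 210.
So from smallest to largest: N < Na < Rb.

N < Na < Rb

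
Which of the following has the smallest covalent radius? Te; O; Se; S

O

O is in period 2, group 16; S is in period 3, group 16; Se is in period 4, group 16; Te is in period 5, group 16.
Radius decreases left→right (rising Z_eff, same n) and increases top→bottom (higher n).
All are in group 16, so atomic radius increases down the group.
The smallest covalent radius among these belongs to O.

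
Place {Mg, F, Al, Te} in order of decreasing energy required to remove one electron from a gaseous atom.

F is in period 2, group 17; Mg is in period 3, group 2; Al is in period 3, group 13; Te is in period 5, group 16.
IE₁ increases left→right with effective nuclear charge and decreases top→bottom as the valence shell moves farther out.
These span different periods and groups, so the two trends combine.
Mg > Al: this pair runs against the simple trend — see the exception note.
Te > Mg: period and group pull opposite ways; the across-period shift dominates (869 vs 738 kJ/mol).
F > Te: relative to Te, both the across-period and down-group shifts push F's first ionization energy up.
Note the exception: Mg has a higher first ionization energy than Al, contrary to the simple trend — Al's single 3p electron is easier to remove than one from Mg's filled 3s².
Tabulated first ionization energy (kJ/mol): F 1681, Mg 738, Al 578, Te 869.
So from highest to lowest: F > Te > Mg > Al.

F, Te, Mg, Al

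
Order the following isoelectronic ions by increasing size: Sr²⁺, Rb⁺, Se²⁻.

Sr²⁺ < Rb⁺ < Se²⁻

All of these have 36 electrons, so size is governed by nuclear charge alone: the more protons, the stronger the pull on the same electron cloud, and the smaller the ion.
Nuclear charges: Sr²⁺ (Z=38), Rb⁺ (Z=37), Se²⁻ (Z=34).
Smallest to largest: Sr²⁺ < Rb⁺ < Se²⁻.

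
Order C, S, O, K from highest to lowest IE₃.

O > C > K > S

After 2 electrons have been removed, what remains? C²⁺ still has 2 valence electrons; S²⁺ still has 4 valence electrons; O²⁺ still has 4 valence electrons; K²⁺ is already 1 electron into the core.
Usually core removal costs more than valence removal, but here the competition is close: a tightly held n=2 valence electron can cost more to remove than an n=3 core electron, so the actual values have to decide it.
Valence configurations: C²⁺ [He]2s², S²⁺ [Ne]3s²3p², O²⁺ [He]2s²2p².
The numbers (kJ/mol): C 4620, S 3357, O 5300, K 4420.
Putting it together, IE_3: S < K < C < O.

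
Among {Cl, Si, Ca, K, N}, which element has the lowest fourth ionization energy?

After 3 electrons have been removed, what remains? Cl³⁺ still has 4 valence electrons; Si³⁺ still has 1 valence electron; Ca³⁺ is already 1 electron into the core; K³⁺ is already 2 electrons into the core; N³⁺ still has 2 valence electrons.
Usually core removal costs more than valence removal, but here the competition is close: a tightly held n=2 valence electron can cost more to remove than an n=3 core electron, so the actual values have to decide it.
Valence configurations: Cl³⁺ [Ne]3s²3p², Si³⁺ [Ne]3s¹, N³⁺ [He]2s².
Tabulated IE_4 (kJ/mol): Cl 5159, Si 4356, Ca 6491, K 5877, N 7475.
Putting it together, IE_4: Si < Cl < K < Ca < N.

Si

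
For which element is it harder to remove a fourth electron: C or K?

IE_4 is the cost of taking one more electron from the +3 cation: C³⁺ still has 1 valence electron; K³⁺ is already 2 electrons into the core.
Usually core removal costs more than valence removal, but here the competition is close: a tightly held n=2 valence electron can cost more to remove than an n=3 core electron, so the actual values have to decide it.
Approximate IE_4 values (kJ/mol): C 6223, K 5877.
Overall IE_4 order: K < C.

C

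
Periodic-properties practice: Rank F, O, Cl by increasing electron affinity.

O is in period 2, group 16; F is in period 2, group 17; Cl is in period 3, group 17.
EA tends to increase across a period and decrease down a group, though the pattern is less regular than for IE or radius.
Neither a single period nor a single group — weigh both effects.
F > O: both are in period 2; the period trend gives F the larger value.
Cl > F: this pair runs against the simple trend — see the exception note.
Note the exception: Cl has a higher electron affinity than F, contrary to the simple trend — F's small 2p subshell makes the incoming electron feel strong e⁻–e⁻ repulsion, so Cl actually releases more energy on gaining an electron.
Tabulated electron affinity (kJ/mol): O 141, F 328, Cl 349.
So from lowest to highest: O < F < Cl.

O, F, Cl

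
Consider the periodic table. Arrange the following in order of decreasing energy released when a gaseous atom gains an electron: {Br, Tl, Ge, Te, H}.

H is in period 1, group 1; Ge is in period 4, group 14; Br is in period 4, group 17; Te is in period 5, group 16; Tl is in period 6, group 13.
Atoms with high Z_eff and room in the valence shell (especially the halogens) have the most exothermic electron affinities.
Here both period and group differ, so the two effects have to be weighed against each other.
H > Tl: period and group pull opposite ways; the down-group shift dominates (73 vs 19 kJ/mol).
Ge > H: period and group pull opposite ways; the across-period shift dominates (119 vs 73 kJ/mol).
Te > Ge: the two effects oppose for this pair; the across-period effect wins (190 vs 119 kJ/mol).
Br > Te: both effects reinforce here, so Br is clearly the higher of the two.
Approximate values (kJ/mol): H 73, Ge 119, Br 325, Te 190, Tl 19.
So from highest to lowest: Br > Te > Ge > H > Tl.

Br > Te > Ge > H > Tl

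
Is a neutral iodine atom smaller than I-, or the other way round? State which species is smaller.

I

Forming I- adds 1 electron to I. More electron–electron repulsion in the same shell, with unchanged nuclear charge, lets the cloud expand.
An anion is larger than its parent atom: I- > I.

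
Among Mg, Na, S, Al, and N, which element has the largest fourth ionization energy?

Al

IE_4 is the cost of taking one more electron from the +3 cation: Mg³⁺ is already 1 electron into the core; Na³⁺ is already 2 electrons into the core; S³⁺ still has 3 valence electrons; Al³⁺ is the bare [Ne] core; N³⁺ still has 2 valence electrons.
Breaking into a closed-shell core is much more expensive than removing a leftover valence electron — Na, Mg and Al have the largest IE_4 here.
Valence configurations: S³⁺ [Ne]3s²3p¹, N³⁺ [He]2s².
Tabulated IE_4 (kJ/mol): Mg 10543, Na 9543, S 4556, Al 11577, N 7475.
So the fourth ionization energies run S < N < Na < Mg < Al.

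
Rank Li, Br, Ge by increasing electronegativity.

Li is in period 2, group 1; Ge is in period 4, group 14; Br is in period 4, group 17.
Electronegativity increases across a period and decreases down a group, tracking effective nuclear charge and atomic size.
Here both period and group differ, so the two effects have to be weighed against each other.
Ge > Li: period and group pull opposite ways; the across-period shift dominates (2.01 vs 0.98).
Br > Ge: both are in period 4; the period trend gives Br the larger value.
For reference (Pauling): Li 0.98, Ge 2.01, Br 2.96.
So from lowest to highest: Li < Ge < Br.

Li < Ge < Br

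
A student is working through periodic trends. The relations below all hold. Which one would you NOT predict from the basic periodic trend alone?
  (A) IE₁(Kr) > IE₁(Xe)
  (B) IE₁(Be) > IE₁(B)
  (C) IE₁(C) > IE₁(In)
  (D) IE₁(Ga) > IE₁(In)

The general trend: first ionization energy increases across a period and decreases down a group.
(A) Kr (period 4, group 18) vs Xe (period 5, group 18): the stated order agrees with the simple trend.
(B) Be (period 2, group 2) vs B (period 2, group 13): the stated order contradicts the simple trend.
(C) C (period 2, group 14) vs In (period 5, group 13): the stated order agrees with the simple trend.
(D) Ga (period 4, group 13) vs In (period 5, group 13): the stated order agrees with the simple trend.
The exception is (B): removing B's lone 2p electron is easier than breaking Be's filled 2s².

(B)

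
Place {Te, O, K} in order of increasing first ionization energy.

K, Te, O

First ionization energy rises across a period (greater Z_eff holds electrons more tightly) and falls down a group (valence electrons are farther from the nucleus).
These span different periods and groups, so the two trends combine.
Te > K: period and group pull opposite ways; the across-period shift dominates (869 vs 419 kJ/mol).
O > Te: O sits above Te in group 16, so the down-group effect alone puts O higher.
Approximate values (kJ/mol): O 1314, K 419, Te 869.
So from lowest to highest: K < Te < O.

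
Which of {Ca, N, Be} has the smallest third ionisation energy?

N

The third ionization energy removes an electron from the +2 ion. For each element: Ca²⁺ is the bare [Ar] core; N²⁺ still has 3 valence electrons; Be²⁺ is the bare [He] core.
Core electrons are held far more tightly than valence electrons, so Ca and Be top the IE_3 order.
Approximate IE_3 values (kJ/mol): Ca 4912, N 4578, Be 14849.
Hence IE_3: N < Ca < Be.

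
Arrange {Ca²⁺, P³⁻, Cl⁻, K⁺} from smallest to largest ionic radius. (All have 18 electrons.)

Ca²⁺, K⁺, Cl⁻, P³⁻

All of these have 18 electrons, so size is governed by nuclear charge alone: the more protons, the stronger the pull on the same electron cloud, and the smaller the ion.
Nuclear charges: Ca²⁺ (Z=20), K⁺ (Z=19), Cl⁻ (Z=17), P³⁻ (Z=15).
Smallest to largest: Ca²⁺ < K⁺ < Cl⁻ < P³⁻.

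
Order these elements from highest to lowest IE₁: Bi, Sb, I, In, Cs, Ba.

I > Sb > Bi > In > Ba > Cs

First ionization energy rises across a period (greater Z_eff holds electrons more tightly) and falls down a group (valence electrons are farther from the nucleus).
Here both period and group differ, so the two effects have to be weighed against each other.
Ba > Cs: Ba lies to the right of Cs in period 6, so the across-period effect alone puts Ba higher.
In > Ba: both effects reinforce here, so In is clearly the higher of the two.
Bi > In: the two effects oppose for this pair; the across-period effect wins (703 vs 558 kJ/mol).
Sb > Bi: Sb sits above Bi in group 15, so the down-group effect alone puts Sb higher.
I > Sb: I lies to the right of Sb in period 5, so the across-period effect alone puts I higher.
For reference (kJ/mol): In 558, Sb 831, I 1008, Cs 376, Ba 503, Bi 703.
So from highest to lowest: I > Sb > Bi > In > Ba > Cs.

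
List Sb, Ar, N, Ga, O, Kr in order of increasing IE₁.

Ga < Sb < O < Kr < N < Ar

Across a period the outer electron is held more tightly (higher IE₁); down a group it sits in a higher shell, more shielded, and comes off more easily.
Neither a single period nor a single group — weigh both effects.
Sb > Ga: the two effects oppose for this pair; the across-period effect wins (831 vs 579 kJ/mol).
O > Sb: both effects reinforce here, so O is clearly the higher of the two.
Kr > O: period and group pull opposite ways; the across-period shift dominates (1351 vs 1314 kJ/mol).
N > Kr: the two effects oppose for this pair; the down-group effect wins (1402 vs 1351 kJ/mol).
Ar > N: the two effects oppose for this pair; the across-period effect wins (1521 vs 1402 kJ/mol).
Note the exception: N has a higher first ionization energy than O, contrary to the simple trend — pairing an electron in O's 2p⁴ costs repulsion energy, so O ionizes more easily than half-filled N (2p³).
Approximate values (kJ/mol): N 1402, O 1314, Ar 1521, Ga 579, Kr 1351, Sb 831.
So from lowest to highest: Ga < Sb < O < Kr < N < Ar.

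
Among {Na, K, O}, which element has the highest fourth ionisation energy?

Na

IE_4 is the cost of taking one more electron from the +3 cation: Na³⁺ is already 2 electrons into the core; K³⁺ is already 2 electrons into the core; O³⁺ still has 3 valence electrons.
Usually core removal costs more than valence removal, but here the competition is close: a tightly held n=2 valence electron can cost more to remove than an n=3 core electron, so the actual values have to decide it.
The numbers (kJ/mol): Na 9543, K 5877, O 7469.
Overall IE_4 order: K < O < Na.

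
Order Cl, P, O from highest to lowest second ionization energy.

O > Cl > P

After 1 electron has been removed, what remains? Cl⁺ still has 6 valence electrons; P⁺ still has 4 valence electrons; O⁺ still has 5 valence electrons.
All are still removing valence electrons, so compare the +1 ions as you would atoms: IE_2 generally rises across a period (higher Z_eff) and falls down a group (larger shell), subject to the usual subshell exceptions.
Valence configurations: Cl⁺ [Ne]3s²3p⁴, P⁺ [Ne]3s²3p², O⁺ [He]2s²2p³.
Approximate IE_2 values (kJ/mol): Cl 2298, P 1907, O 3388.
Overall IE_2 order: P < Cl < O.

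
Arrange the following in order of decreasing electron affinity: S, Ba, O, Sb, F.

Adding an electron releases more energy for atoms nearer the top right (short of the noble gases).
Neither a single period nor a single group — weigh both effects.
Sb > Ba: relative to Ba, both the across-period and down-group shifts push Sb's electron affinity up.
O > Sb: both effects reinforce here, so O is clearly the higher of the two.
S > O: this pair runs against the simple trend — see the exception note.
F > S: relative to S, both the across-period and down-group shifts push F's electron affinity up.
Note the exception: S has a higher electron affinity than O, contrary to the simple trend — the compact 2p subshell of O repels the added electron more than S's larger 3p does.
Approximate values (kJ/mol): O 141, F 328, S 200, Sb 103, Ba 14.
So from highest to lowest: F > S > O > Sb > Ba.

F > S > O > Sb > Ba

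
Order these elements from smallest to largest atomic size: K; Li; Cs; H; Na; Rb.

H is in period 1, group 1; Li is in period 2, group 1; Na is in period 3, group 1; K is in period 4, group 1; Rb is in period 5, group 1; Cs is in period 6, group 1.
Atomic radius shrinks across a period as nuclear charge pulls the same shell inward, and grows down a group as new shells are added.
All are in group 1, so atomic radius increases down the group.
So from smallest to largest: H < Li < Na < K < Rb < Cs.

H, Li, Na, K, Rb, Cs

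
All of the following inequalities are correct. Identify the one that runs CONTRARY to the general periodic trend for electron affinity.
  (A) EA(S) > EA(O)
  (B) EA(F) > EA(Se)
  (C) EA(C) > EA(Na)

(A)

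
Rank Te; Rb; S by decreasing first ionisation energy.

IE₁ increases left→right with effective nuclear charge and decreases top→bottom as the valence shell moves farther out.
Here both period and group differ, so the two effects have to be weighed against each other.
Te > Rb: both are in period 5; the period trend gives Te the larger value.
S > Te: S sits above Te in group 16, so the down-group effect alone puts S higher.
Tabulated first ionization energy (kJ/mol): S 1000, Rb 403, Te 869.
So from highest to lowest: S > Te > Rb.

S, Te, Rb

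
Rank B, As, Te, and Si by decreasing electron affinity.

Te, Si, As, B

B is in period 2, group 13; Si is in period 3, group 14; As is in period 4, group 15; Te is in period 5, group 16.
Adding an electron releases more energy for atoms nearer the top right (short of the noble gases).
These sit on a diagonal, where the across-period and down-group effects partly cancel.
As > B: the two effects oppose for this pair; the across-period effect wins (78 vs 27 kJ/mol).
Si > As: the two effects oppose for this pair; the down-group effect wins (134 vs 78 kJ/mol).
Te > Si: the two effects oppose for this pair; the across-period effect wins (190 vs 134 kJ/mol).
Tabulated electron affinity (kJ/mol): B 27, Si 134, As 78, Te 190.
So from highest to lowest: Te > Si > As > B.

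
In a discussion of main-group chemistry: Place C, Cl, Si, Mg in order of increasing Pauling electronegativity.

Mg, Si, C, Cl

C is in period 2, group 14; Mg is in period 3, group 2; Si is in period 3, group 14; Cl is in period 3, group 17.
Atoms toward the upper right of the periodic table pull bonding electrons most strongly.
These span different periods and groups, so the two trends combine.
Si > Mg: Si lies to the right of Mg in period 3, so the across-period effect alone puts Si higher.
C > Si: C sits above Si in group 14, so the down-group effect alone puts C higher.
Cl > C: period and group pull opposite ways; the across-period shift dominates (3.16 vs 2.55).
For reference (Pauling): C 2.55, Mg 1.31, Si 1.90, Cl 3.16.
So from lowest to highest: Mg < Si < C < Cl.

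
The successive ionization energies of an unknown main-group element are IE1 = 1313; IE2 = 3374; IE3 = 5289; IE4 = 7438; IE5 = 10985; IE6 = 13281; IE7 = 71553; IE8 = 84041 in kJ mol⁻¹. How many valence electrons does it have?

6

Look for the largest jump between consecutive ionization energies: IE7/IE6 ≈ 5.4, far larger than any earlier ratio.
That jump marks the point where a core electron is being removed. So the atom has 6 valence electrons.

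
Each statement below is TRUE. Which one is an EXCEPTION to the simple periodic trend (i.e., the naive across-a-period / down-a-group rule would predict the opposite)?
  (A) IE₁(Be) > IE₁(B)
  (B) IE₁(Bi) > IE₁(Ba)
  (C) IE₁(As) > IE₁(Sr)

The general trend: first ionisation energy increases across a period and decreases down a group.
(A) Be (period 2, group 2) vs B (period 2, group 13): the stated order contradicts the simple trend.
(B) Bi (period 6, group 15) vs Ba (period 6, group 2): the stated order agrees with the simple trend.
(C) As (period 4, group 15) vs Sr (period 5, group 2): the stated order agrees with the simple trend.
The exception is (A): removing B's lone 2p electron is easier than breaking Be's filled 2s².

(A)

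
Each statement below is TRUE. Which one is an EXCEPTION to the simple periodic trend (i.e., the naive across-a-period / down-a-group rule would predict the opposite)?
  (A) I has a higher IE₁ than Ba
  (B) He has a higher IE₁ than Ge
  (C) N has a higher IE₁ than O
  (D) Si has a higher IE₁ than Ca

The general trend: IE₁ increases across a period and decreases down a group.
(A) I (period 5, group 17) vs Ba (period 6, group 2): the stated order agrees with the simple trend.
(B) He (period 1, group 18) vs Ge (period 4, group 14): the stated order agrees with the simple trend.
(C) N (period 2, group 15) vs O (period 2, group 16): the stated order contradicts the simple trend.
(D) Si (period 3, group 14) vs Ca (period 4, group 2): the stated order agrees with the simple trend.
The exception is (C): pairing an electron in O's 2p⁴ costs repulsion energy, so O ionizes more easily than half-filled N (2p³).

(C)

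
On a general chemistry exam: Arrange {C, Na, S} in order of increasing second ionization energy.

The second ionization energy removes an electron from the +1 ion. For each element: C⁺ still has 3 valence electrons; Na⁺ is the bare [Ne] core; S⁺ still has 5 valence electrons.
Breaking into a closed-shell core is much more expensive than removing a leftover valence electron — Na has the largest IE_2 here.
Valence configurations: C⁺ [He]2s²2p¹, S⁺ [Ne]3s²3p³.
Tabulated IE_2 (kJ/mol): C 2353, Na 4562, S 2252.
Hence IE_2: S < C < Na.

S, C, Na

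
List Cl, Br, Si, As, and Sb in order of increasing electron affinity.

Si is in period 3, group 14; Cl is in period 3, group 17; As is in period 4, group 15; Br is in period 4, group 17; Sb is in period 5, group 15.
EA tends to increase across a period and decrease down a group, though the pattern is less regular than for IE or radius.
Here both period and group differ, so the two effects have to be weighed against each other.
Sb > As: this pair runs against the simple trend — see the exception note.
Si > Sb: the two effects oppose for this pair; the down-group effect wins (134 vs 103 kJ/mol).
Br > Si: period and group pull opposite ways; the across-period shift dominates (325 vs 134 kJ/mol).
Cl > Br: they share group 17; the group trend gives Cl the larger value.
Note the exception: Sb has a higher electron affinity than As, contrary to the simple trend — both are half-filled np³, but the pairing/repulsion penalty for the added electron shrinks as the p orbitals become larger and more diffuse down the group, and for Sb that outweighs the weaker nuclear attraction.
Tabulated electron affinity (kJ/mol): Si 134, Cl 349, As 78, Br 325, Sb 103.
So from lowest to highest: As < Sb < Si < Br < Cl.

As < Sb < Si < Br < Cl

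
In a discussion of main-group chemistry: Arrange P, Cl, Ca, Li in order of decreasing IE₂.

Consider each +1 ion: P⁺ still has 4 valence electrons; Cl⁺ still has 6 valence electrons; Ca⁺ still has 1 valence electron; Li⁺ is the bare [He] core.
Core electrons are held far more tightly than valence electrons, so Li tops the IE_2 order.
Valence configurations: P⁺ [Ne]3s²3p², Cl⁺ [Ne]3s²3p⁴, Ca⁺ [Ar]4s¹.
Approximate IE_2 values (kJ/mol): P 1907, Cl 2298, Ca 1145, Li 7298.
Putting it together, IE_2: Ca < P < Cl < Li.

Li, Cl, P, Ca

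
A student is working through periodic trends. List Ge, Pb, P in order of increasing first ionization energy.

Pb, Ge, P

Across a period the outer electron is held more tightly (higher IE₁); down a group it sits in a higher shell, more shielded, and comes off more easily.
These span different periods and groups, so the two trends combine.
Ge > Pb: Ge sits above Pb in group 14, so the down-group effect alone puts Ge higher.
P > Ge: both effects reinforce here, so P is clearly the higher of the two.
Approximate values (kJ/mol): P 1012, Ge 762, Pb 716.
So from lowest to highest: Pb < Ge < P.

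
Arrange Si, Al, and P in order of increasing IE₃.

Consider each +2 ion: Si²⁺ still has 2 valence electrons; Al²⁺ still has 1 valence electron; P²⁺ still has 3 valence electrons.
All are still removing valence electrons, so compare the +2 ions as you would atoms: IE_3 generally rises across a period (higher Z_eff) and falls down a group (larger shell), subject to the usual subshell exceptions.
Valence configurations: Si²⁺ [Ne]3s², Al²⁺ [Ne]3s¹, P²⁺ [Ne]3s²3p¹.
P²⁺ loses a lone 3p electron whereas Si²⁺ must break into a filled 3s² pair, so IE_3(Si) > IE_3(P) even though P has the higher nuclear charge.
The numbers (kJ/mol): Si 3232, Al 2745, P 2914.
Hence IE_3: Al < P < Si.

Al < P < Si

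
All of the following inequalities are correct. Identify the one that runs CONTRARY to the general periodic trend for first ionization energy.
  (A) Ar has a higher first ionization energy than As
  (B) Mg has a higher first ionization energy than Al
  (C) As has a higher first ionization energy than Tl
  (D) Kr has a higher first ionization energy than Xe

The general trend: first ionization energy increases across a period and decreases down a group.
(A) Ar (period 3, group 18) vs As (period 4, group 15): the stated order agrees with the simple trend.
(B) Mg (period 3, group 2) vs Al (period 3, group 13): the stated order contradicts the simple trend.
(C) As (period 4, group 15) vs Tl (period 6, group 13): the stated order agrees with the simple trend.
(D) Kr (period 4, group 18) vs Xe (period 5, group 18): the stated order agrees with the simple trend.
The exception is (B): Al's single 3p electron is easier to remove than one from Mg's filled 3s².

(B)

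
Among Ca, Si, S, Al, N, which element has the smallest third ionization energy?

Al

After 2 electrons have been removed, what remains? Ca²⁺ is the bare [Ar] core; Si²⁺ still has 2 valence electrons; S²⁺ still has 4 valence electrons; Al²⁺ still has 1 valence electron; N²⁺ still has 3 valence electrons.
Core electrons are held far more tightly than valence electrons, so Ca tops the IE_3 order.
Valence configurations: Si²⁺ [Ne]3s², S²⁺ [Ne]3s²3p², Al²⁺ [Ne]3s¹, N²⁺ [He]2s²2p¹.
The numbers (kJ/mol): Ca 4912, Si 3232, S 3357, Al 2745, N 4578.
Hence IE_3: Al < Si < S < N < Ca.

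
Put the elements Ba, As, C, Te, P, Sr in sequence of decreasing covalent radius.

Ba > Sr > Te > As > P > C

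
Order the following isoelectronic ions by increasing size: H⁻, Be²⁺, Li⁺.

Be²⁺ < Li⁺ < H⁻

All of these have 2 electrons, so size is governed by nuclear charge alone: the more protons, the stronger the pull on the same electron cloud, and the smaller the ion.
Nuclear charges: Be²⁺ (Z=4), Li⁺ (Z=3), H⁻ (Z=1).
Smallest to largest: Be²⁺ < Li⁺ < H⁻.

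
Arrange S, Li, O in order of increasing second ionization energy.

S, O, Li

IE_2 is the cost of taking one more electron from the +1 cation: S⁺ still has 5 valence electrons; Li⁺ is the bare [He] core; O⁺ still has 5 valence electrons.
Pulling an electron out of a noble-gas core costs far more than removing a remaining valence electron, so Li sits at the high end of IE_2.
Valence configurations: S⁺ [Ne]3s²3p³, O⁺ [He]2s²2p³.
The numbers (kJ/mol): S 2252, Li 7298, O 3388.
So the second ionization energies run S < O < Li.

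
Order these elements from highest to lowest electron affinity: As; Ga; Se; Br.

Br, Se, As, Ga

Ga is in period 4, group 13; As is in period 4, group 15; Se is in period 4, group 16; Br is in period 4, group 17.
EA tends to increase across a period and decrease down a group, though the pattern is less regular than for IE or radius.
All lie in period 4, so electron affinity increases left to right.
So from highest to lowest: Br > Se > As > Ga.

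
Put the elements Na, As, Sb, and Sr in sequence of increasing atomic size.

Radius decreases left→right (rising Z_eff, same n) and increases top→bottom (higher n).
Neither a single period nor a single group — weigh both effects.
Sb > As: Sb sits below As in group 15, so the down-group effect alone puts Sb larger.
Na > Sb: the two effects oppose for this pair; the across-period effect wins (155 vs 140 pm).
Sr > Na: the two effects oppose for this pair; the down-group effect wins (185 vs 155 pm).
Approximate values (pm): Na 155, As 121, Sr 185, Sb 140.
So from smallest to largest: As < Sb < Na < Sr.

As, Sb, Na, Sr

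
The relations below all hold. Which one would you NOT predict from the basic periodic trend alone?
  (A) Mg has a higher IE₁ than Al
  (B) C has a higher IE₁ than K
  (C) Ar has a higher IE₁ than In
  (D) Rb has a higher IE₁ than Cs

The general trend: IE₁ increases across a period and decreases down a group.
(A) Mg (period 3, group 2) vs Al (period 3, group 13): the stated order contradicts the simple trend.
(B) C (period 2, group 14) vs K (period 4, group 1): the stated order agrees with the simple trend.
(C) Ar (period 3, group 18) vs In (period 5, group 13): the stated order agrees with the simple trend.
(D) Rb (period 5, group 1) vs Cs (period 6, group 1): the stated order agrees with the simple trend.
The exception is (A): Al's single 3p electron is easier to remove than one from Mg's filled 3s².

(A)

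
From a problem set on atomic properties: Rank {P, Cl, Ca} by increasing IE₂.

Ca < P < Cl

IE_2 is the cost of taking one more electron from the +1 cation: P⁺ still has 4 valence electrons; Cl⁺ still has 6 valence electrons; Ca⁺ still has 1 valence electron.
All are still removing valence electrons, so compare the +1 ions as you would atoms: IE_2 generally rises across a period (higher Z_eff) and falls down a group (larger shell), subject to the usual subshell exceptions.
Valence configurations: P⁺ [Ne]3s²3p², Cl⁺ [Ne]3s²3p⁴, Ca⁺ [Ar]4s¹.
Approximate IE_2 values (kJ/mol): P 1907, Cl 2298, Ca 1145.
Overall IE_2 order: Ca < P < Cl.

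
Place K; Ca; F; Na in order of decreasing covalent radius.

F is in period 2, group 17; Na is in period 3, group 1; K is in period 4, group 1; Ca is in period 4, group 2.
Across a period the added protons contract the valence shell; down a group each new principal shell makes the atom larger.
Neither a single period nor a single group — weigh both effects.
Na > F: relative to F, both the across-period and down-group shifts push Na's atomic radius up.
Ca > Na: the two effects oppose for this pair; the down-group effect wins (171 vs 155 pm).
K > Ca: K lies to the left of Ca in period 4, so the across-period effect alone puts K larger.
Approximate values (pm): F 64, Na 155, K 196, Ca 171.
So from largest to smallest: K > Ca > Na > F.

K > Ca > Na > F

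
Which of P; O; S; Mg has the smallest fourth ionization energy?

S

The fourth ionization energy removes an electron from the +3 ion. For each element: P³⁺ still has 2 valence electrons; O³⁺ still has 3 valence electrons; S³⁺ still has 3 valence electrons; Mg³⁺ is already 1 electron into the core.
Breaking into a closed-shell core is much more expensive than removing a leftover valence electron — Mg has the largest IE_4 here.
Valence configurations: P³⁺ [Ne]3s², O³⁺ [He]2s²2p¹, S³⁺ [Ne]3s²3p¹.
S³⁺ loses a lone 3p electron whereas P³⁺ must break into a filled 3s² pair, so IE_4(P) > IE_4(S) even though S has the higher nuclear charge.
Approximate IE_4 values (kJ/mol): P 4964, O 7469, S 4556, Mg 10543.
Putting it together, IE_4: S < P < O < Mg.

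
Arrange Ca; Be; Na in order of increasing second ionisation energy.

Ca < Be < Na

IE_2 is the cost of taking one more electron from the +1 cation: Ca⁺ still has 1 valence electron; Be⁺ still has 1 valence electron; Na⁺ is the bare [Ne] core.
Pulling an electron out of a noble-gas core costs far more than removing a remaining valence electron, so Na sits at the high end of IE_2.
Valence configurations: Ca⁺ [Ar]4s¹, Be⁺ [He]2s¹.
The numbers (kJ/mol): Ca 1145, Be 1757, Na 4562.
Hence IE_2: Ca < Be < Na.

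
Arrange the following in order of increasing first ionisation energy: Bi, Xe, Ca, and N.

Ca, Bi, Xe, N

Removing the outermost electron gets harder across a period and easier down a group.
Neither a single period nor a single group — weigh both effects.
Bi > Ca: period and group pull opposite ways; the across-period shift dominates (703 vs 590 kJ/mol).
Xe > Bi: both effects reinforce here, so Xe is clearly the higher of the two.
N > Xe: the two effects oppose for this pair; the down-group effect wins (1402 vs 1170 kJ/mol).
For reference (kJ/mol): N 1402, Ca 590, Xe 1170, Bi 703.
So from lowest to highest: Ca < Bi < Xe < N.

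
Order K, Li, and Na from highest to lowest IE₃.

Li, Na, K

After 2 electrons have been removed, what remains? K²⁺ is already 1 electron into the core; Li²⁺ is already 1 electron into the core; Na²⁺ is already 1 electron into the core.
All of these are removing an electron from a noble-gas core or deeper; the smaller core (lower principal quantum number) is held far more tightly, and within a period the higher nuclear charge binds the same core more tightly.
The numbers (kJ/mol): K 4420, Li 11815, Na 6910.
Putting it together, IE_3: K < Na < Li.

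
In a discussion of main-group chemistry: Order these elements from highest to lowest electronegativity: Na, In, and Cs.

In > Na > Cs

Na is in period 3, group 1; In is in period 5, group 13; Cs is in period 6, group 1.
Atoms toward the upper right of the periodic table pull bonding electrons most strongly.
Neither a single period nor a single group — weigh both effects.
Na > Cs: Na sits above Cs in group 1, so the down-group effect alone puts Na higher.
In > Na: the two effects oppose for this pair; the across-period effect wins (1.78 vs 0.93).
Tabulated electronegativity (Pauling): Na 0.93, In 1.78, Cs 0.79.
So from highest to lowest: In > Na > Cs.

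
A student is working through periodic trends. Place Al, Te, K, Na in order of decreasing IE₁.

Te, Al, Na, K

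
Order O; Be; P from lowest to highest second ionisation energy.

Be < P < O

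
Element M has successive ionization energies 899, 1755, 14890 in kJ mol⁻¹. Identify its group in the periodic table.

Group 2

Look for the largest jump between consecutive ionization energies: IE3/IE2 ≈ 8.5, far larger than any earlier ratio.
That jump marks the point where a core electron is being removed. So the atom has 2 valence electrons.
A main-group element with 2 valence electrons is in group 2.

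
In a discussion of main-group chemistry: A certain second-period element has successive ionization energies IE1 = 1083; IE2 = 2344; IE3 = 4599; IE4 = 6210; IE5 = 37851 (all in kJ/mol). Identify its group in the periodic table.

Look for the largest jump between consecutive ionization energies: IE5/IE4 ≈ 6.1, far larger than any earlier ratio.
That jump marks the point where a core electron is being removed. So the atom has 4 valence electrons.
A main-group element with 4 valence electrons is in group 14.

Group 14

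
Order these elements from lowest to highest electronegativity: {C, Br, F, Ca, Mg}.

C is in period 2, group 14; F is in period 2, group 17; Mg is in period 3, group 2; Ca is in period 4, group 2; Br is in period 4, group 17.
Atoms toward the upper right of the periodic table pull bonding electrons most strongly.
Neither a single period nor a single group — weigh both effects.
Mg > Ca: they share group 2; the group trend gives Mg the larger value.
C > Mg: both effects reinforce here, so C is clearly the higher of the two.
Br > C: period and group pull opposite ways; the across-period shift dominates (2.96 vs 2.55).
F > Br: they share group 17; the group trend gives F the larger value.
For reference (Pauling): C 2.55, F 3.98, Mg 1.31, Ca 1.00, Br 2.96.
So from lowest to highest: Ca < Mg < C < Br < F.

Ca, Mg, C, Br, F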